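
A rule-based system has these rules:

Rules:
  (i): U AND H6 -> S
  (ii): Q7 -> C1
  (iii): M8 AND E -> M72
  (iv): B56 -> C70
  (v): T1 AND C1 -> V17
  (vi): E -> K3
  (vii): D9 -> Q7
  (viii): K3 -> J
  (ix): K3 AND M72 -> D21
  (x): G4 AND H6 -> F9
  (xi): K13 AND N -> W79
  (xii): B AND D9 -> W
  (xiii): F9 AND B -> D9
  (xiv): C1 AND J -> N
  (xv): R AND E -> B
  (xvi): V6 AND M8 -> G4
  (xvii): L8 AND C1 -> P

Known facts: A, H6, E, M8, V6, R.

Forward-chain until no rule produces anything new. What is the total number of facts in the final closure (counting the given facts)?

Round 1: (iii) [M8 AND E -> M72]; (vi) [E -> K3]; (xv) [R AND E -> B]; (xvi) [V6 AND M8 -> G4]. Adds M72, K3, B, G4.
Round 2: (viii) [K3 -> J]; (ix) [K3 AND M72 -> D21]; (x) [G4 AND H6 -> F9]. Adds J, D21, F9.
Round 3: (xiii) [F9 AND B -> D9]. Adds D9.
Round 4: (vii) [D9 -> Q7]; (xii) [B AND D9 -> W]. Adds Q7, W.
Round 5: (ii) [Q7 -> C1]. Adds C1.
Round 6: (xiv) [C1 AND J -> N]. Adds N.
Closure: {A, B, C1, D21, D9, E, F9, G4, H6, J, K3, M72, M8, N, Q7, R, V6, W} — 18 facts.

18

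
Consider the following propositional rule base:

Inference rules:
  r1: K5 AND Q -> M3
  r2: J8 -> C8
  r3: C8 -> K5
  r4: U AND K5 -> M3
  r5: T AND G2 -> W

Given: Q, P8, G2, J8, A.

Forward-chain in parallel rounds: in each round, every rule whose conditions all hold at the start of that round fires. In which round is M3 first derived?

Round 1: r2 [J8 -> C8]. Adds C8.
Round 2: r3 [C8 -> K5]. Adds K5.
Round 3: r1 [K5 AND Q -> M3]. Adds M3.
M3 first appears in round 3.

3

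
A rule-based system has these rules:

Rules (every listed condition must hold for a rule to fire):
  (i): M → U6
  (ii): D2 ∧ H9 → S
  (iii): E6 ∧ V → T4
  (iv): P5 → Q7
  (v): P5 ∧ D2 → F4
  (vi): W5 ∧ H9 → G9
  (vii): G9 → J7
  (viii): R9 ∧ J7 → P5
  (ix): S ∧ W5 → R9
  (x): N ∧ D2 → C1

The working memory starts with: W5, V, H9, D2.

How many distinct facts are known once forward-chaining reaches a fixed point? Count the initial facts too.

11

Round 1: (ii) [D2 ∧ H9 → S]; (vi) [W5 ∧ H9 → G9]. New: S, G9.
Round 2: (vii) [G9 → J7]; (ix) [S ∧ W5 → R9]. New: J7, R9.
Round 3: (viii) [R9 ∧ J7 → P5]. New: P5.
Round 4: (iv) [P5 → Q7]; (v) [P5 ∧ D2 → F4]. New: Q7, F4.
Closure: {D2, F4, G9, H9, J7, P5, Q7, R9, S, V, W5} — 11 facts.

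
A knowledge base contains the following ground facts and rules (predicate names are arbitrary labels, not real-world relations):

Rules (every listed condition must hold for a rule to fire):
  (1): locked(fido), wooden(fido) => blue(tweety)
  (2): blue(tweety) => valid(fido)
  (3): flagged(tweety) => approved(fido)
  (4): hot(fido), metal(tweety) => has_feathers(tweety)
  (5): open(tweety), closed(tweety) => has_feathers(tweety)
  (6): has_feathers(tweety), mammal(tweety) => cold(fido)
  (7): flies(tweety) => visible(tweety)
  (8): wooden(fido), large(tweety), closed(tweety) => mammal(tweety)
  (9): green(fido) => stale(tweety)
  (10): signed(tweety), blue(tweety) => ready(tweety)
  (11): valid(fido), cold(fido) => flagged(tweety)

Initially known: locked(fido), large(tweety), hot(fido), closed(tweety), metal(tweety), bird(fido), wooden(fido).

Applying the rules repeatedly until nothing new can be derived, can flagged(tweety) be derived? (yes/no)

Round 1: (1) [locked(fido), wooden(fido) => blue(tweety)]; (4) [hot(fido), metal(tweety) => has_feathers(tweety)]; (8) [wooden(fido), large(tweety), closed(tweety) => mammal(tweety)]. Adds blue(tweety), has_feathers(tweety), mammal(tweety).
Round 2: (2) [blue(tweety) => valid(fido)]; (6) [has_feathers(tweety), mammal(tweety) => cold(fido)]. Adds valid(fido), cold(fido).
Round 3: (11) [valid(fido), cold(fido) => flagged(tweety)]. Adds flagged(tweety).
Round 4: (3) [flagged(tweety) => approved(fido)]. Adds approved(fido).
flagged(tweety) appears in round 3, so it is derivable.

yes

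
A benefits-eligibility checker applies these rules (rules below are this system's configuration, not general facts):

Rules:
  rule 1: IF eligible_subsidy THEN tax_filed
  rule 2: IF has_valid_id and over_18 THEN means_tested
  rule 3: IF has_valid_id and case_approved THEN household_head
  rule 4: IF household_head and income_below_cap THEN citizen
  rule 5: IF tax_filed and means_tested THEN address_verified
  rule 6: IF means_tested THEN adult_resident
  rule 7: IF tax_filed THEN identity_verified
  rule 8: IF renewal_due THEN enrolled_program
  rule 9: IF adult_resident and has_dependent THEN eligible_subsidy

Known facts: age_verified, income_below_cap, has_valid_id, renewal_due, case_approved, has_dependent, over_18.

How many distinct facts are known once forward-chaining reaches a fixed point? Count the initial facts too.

Round 1 fires rule 2, rule 3, rule 8, giving means_tested, household_head, enrolled_program.
Round 2 fires rule 4, rule 6, giving citizen, adult_resident.
Round 3 fires rule 9, giving eligible_subsidy.
Round 4 fires rule 1, giving tax_filed.
Round 5 fires rule 5, rule 7, giving address_verified, identity_verified.
Closure: {address_verified, adult_resident, age_verified, case_approved, citizen, eligible_subsidy, enrolled_program, has_dependent, has_valid_id, household_head, identity_verified, income_below_cap, means_tested, over_18, renewal_due, tax_filed} — 16 facts.

16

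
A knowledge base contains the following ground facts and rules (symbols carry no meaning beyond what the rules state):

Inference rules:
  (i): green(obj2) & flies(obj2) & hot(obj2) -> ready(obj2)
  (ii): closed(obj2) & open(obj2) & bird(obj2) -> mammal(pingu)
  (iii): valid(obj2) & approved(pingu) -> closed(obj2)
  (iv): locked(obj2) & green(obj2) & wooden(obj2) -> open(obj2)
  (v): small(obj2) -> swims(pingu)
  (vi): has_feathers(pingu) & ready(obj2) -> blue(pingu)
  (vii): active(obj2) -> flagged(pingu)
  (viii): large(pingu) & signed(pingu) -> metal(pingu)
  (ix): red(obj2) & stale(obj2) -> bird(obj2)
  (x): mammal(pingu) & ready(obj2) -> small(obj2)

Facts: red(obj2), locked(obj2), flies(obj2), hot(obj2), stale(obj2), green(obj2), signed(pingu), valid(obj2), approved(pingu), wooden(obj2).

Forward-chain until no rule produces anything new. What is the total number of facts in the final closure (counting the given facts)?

17

[1] (i) [green(obj2) & flies(obj2) & hot(obj2) -> ready(obj2)]; (iii) [valid(obj2) & approved(pingu) -> closed(obj2)]; (iv) [locked(obj2) & green(obj2) & wooden(obj2) -> open(obj2)]; (ix) [red(obj2) & stale(obj2) -> bird(obj2)]. ⇒ new: ready(obj2), closed(obj2), open(obj2), bird(obj2).
[2] (ii) [closed(obj2) & open(obj2) & bird(obj2) -> mammal(pingu)]. ⇒ new: mammal(pingu).
[3] (x) [mammal(pingu) & ready(obj2) -> small(obj2)]. ⇒ new: small(obj2).
[4] (v) [small(obj2) -> swims(pingu)]. ⇒ new: swims(pingu).
Closure: {approved(pingu), bird(obj2), closed(obj2), flies(obj2), green(obj2), hot(obj2), locked(obj2), mammal(pingu), open(obj2), ready(obj2), red(obj2), signed(pingu), small(obj2), stale(obj2), swims(pingu), valid(obj2), wooden(obj2)} — 17 facts.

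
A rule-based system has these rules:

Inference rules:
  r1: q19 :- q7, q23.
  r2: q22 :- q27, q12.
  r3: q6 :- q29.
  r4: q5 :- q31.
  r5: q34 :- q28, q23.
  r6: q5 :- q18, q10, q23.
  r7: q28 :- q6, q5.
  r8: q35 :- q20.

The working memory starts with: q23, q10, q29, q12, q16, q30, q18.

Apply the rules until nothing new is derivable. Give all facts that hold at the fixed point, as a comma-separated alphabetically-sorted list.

q10, q12, q16, q18, q23, q28, q29, q30, q34, q5, q6

[1] r3 [q6 :- q29.]; r6 [q5 :- q18, q10, q23.]. ⇒ new: q6, q5.
[2] r7 [q28 :- q6, q5.]. ⇒ new: q28.
[3] r5 [q34 :- q28, q23.]. ⇒ new: q34.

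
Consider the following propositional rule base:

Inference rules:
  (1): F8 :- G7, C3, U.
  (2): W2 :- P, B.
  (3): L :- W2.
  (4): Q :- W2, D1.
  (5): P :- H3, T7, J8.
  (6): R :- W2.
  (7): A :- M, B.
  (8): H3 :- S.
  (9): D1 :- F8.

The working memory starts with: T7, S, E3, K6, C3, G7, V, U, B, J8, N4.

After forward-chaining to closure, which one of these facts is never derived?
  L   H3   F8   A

Round 1: (1) [F8 :- G7, C3, U.]; (8) [H3 :- S.]. Adds F8, H3.
Round 2: (5) [P :- H3, T7, J8.]; (9) [D1 :- F8.]. Adds P, D1.
Round 3: (2) [W2 :- P, B.]. Adds W2.
Round 4: (3) [L :- W2.]; (4) [Q :- W2, D1.]; (6) [R :- W2.]. Adds L, Q, R.
Derived: L (round 4), F8 (round 1), H3 (round 1). A never appears in any round.

A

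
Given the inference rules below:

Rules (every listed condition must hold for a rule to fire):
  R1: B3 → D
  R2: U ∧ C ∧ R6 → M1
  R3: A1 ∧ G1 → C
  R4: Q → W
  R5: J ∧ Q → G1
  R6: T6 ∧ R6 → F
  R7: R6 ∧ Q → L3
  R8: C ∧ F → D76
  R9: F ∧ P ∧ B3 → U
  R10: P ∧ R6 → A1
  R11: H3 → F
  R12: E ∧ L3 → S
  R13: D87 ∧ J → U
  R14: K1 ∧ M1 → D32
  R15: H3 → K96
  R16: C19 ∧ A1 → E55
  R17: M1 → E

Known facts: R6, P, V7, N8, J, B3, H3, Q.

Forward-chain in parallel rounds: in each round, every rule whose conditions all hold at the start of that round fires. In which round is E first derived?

Round 1: R1 [B3 → D]; R4 [Q → W]; R5 [J ∧ Q → G1]; R7 [R6 ∧ Q → L3]; R10 [P ∧ R6 → A1]; R11 [H3 → F]; R15 [H3 → K96]. Adds D, W, G1, L3, A1, F, K96.
Round 2: R3 [A1 ∧ G1 → C]; R9 [F ∧ P ∧ B3 → U]. Adds C, U.
Round 3: R2 [U ∧ C ∧ R6 → M1]; R8 [C ∧ F → D76]. Adds M1, D76.
Round 4: R17 [M1 → E]. Adds E.
E first appears in round 4.

4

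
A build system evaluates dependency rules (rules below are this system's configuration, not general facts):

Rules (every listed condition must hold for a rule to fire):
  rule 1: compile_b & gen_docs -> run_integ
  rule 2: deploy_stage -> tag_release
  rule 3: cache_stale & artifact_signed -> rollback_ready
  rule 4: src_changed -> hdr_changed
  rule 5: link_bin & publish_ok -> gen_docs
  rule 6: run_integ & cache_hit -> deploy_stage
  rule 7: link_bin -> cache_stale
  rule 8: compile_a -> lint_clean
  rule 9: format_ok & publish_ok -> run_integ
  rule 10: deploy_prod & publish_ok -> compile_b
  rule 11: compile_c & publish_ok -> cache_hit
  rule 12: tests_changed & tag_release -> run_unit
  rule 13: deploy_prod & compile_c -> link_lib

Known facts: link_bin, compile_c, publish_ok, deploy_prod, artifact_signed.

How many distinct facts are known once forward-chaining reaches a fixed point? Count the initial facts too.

Round 1: rule 5 [link_bin & publish_ok -> gen_docs]; rule 7 [link_bin -> cache_stale]; rule 10 [deploy_prod & publish_ok -> compile_b]; rule 11 [compile_c & publish_ok -> cache_hit]; rule 13 [deploy_prod & compile_c -> link_lib]. New: gen_docs, cache_stale, compile_b, cache_hit, link_lib.
Round 2: rule 1 [compile_b & gen_docs -> run_integ]; rule 3 [cache_stale & artifact_signed -> rollback_ready]. New: run_integ, rollback_ready.
Round 3: rule 6 [run_integ & cache_hit -> deploy_stage]. New: deploy_stage.
Round 4: rule 2 [deploy_stage -> tag_release]. New: tag_release.
Closure: {artifact_signed, cache_hit, cache_stale, compile_b, compile_c, deploy_prod, deploy_stage, gen_docs, link_bin, link_lib, publish_ok, rollback_ready, run_integ, tag_release} — 14 facts.

14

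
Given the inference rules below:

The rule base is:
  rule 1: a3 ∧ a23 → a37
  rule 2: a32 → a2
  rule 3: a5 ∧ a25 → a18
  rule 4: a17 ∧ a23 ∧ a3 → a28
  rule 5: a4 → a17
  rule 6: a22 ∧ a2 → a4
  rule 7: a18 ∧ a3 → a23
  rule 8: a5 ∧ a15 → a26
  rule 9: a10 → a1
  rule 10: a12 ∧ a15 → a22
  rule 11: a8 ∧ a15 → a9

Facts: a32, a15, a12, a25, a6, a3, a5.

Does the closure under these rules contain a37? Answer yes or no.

yes

Round 1: rule 2 [a32 → a2]; rule 3 [a5 ∧ a25 → a18]; rule 8 [a5 ∧ a15 → a26]; rule 10 [a12 ∧ a15 → a22]. New: a2, a18, a26, a22.
Round 2: rule 6 [a22 ∧ a2 → a4]; rule 7 [a18 ∧ a3 → a23]. New: a4, a23.
Round 3: rule 1 [a3 ∧ a23 → a37]; rule 5 [a4 → a17]. New: a37, a17.
Round 4: rule 4 [a17 ∧ a23 ∧ a3 → a28]. New: a28.
a37 appears in round 3, so it is derivable.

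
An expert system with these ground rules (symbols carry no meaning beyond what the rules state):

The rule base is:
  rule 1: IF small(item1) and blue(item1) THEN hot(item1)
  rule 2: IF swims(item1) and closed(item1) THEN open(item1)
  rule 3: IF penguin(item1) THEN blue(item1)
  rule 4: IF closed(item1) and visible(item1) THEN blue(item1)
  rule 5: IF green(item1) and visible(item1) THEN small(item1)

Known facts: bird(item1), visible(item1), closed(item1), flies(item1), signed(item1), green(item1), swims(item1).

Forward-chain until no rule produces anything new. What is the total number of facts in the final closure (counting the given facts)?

11

[1] rule 2 [IF swims(item1) and closed(item1) THEN open(item1)]; rule 4 [IF closed(item1) and visible(item1) THEN blue(item1)]; rule 5 [IF green(item1) and visible(item1) THEN small(item1)]. ⇒ new: open(item1), blue(item1), small(item1).
[2] rule 1 [IF small(item1) and blue(item1) THEN hot(item1)]. ⇒ new: hot(item1).
Closure: {bird(item1), blue(item1), closed(item1), flies(item1), green(item1), hot(item1), open(item1), signed(item1), small(item1), swims(item1), visible(item1)} — 11 facts.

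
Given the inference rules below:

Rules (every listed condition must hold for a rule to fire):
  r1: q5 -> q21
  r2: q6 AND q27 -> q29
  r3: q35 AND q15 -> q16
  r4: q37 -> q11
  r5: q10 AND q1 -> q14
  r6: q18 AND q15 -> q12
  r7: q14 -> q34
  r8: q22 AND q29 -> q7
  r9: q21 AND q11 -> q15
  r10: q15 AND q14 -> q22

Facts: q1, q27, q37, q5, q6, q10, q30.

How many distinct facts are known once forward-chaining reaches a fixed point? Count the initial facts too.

Round 1 — r1, r2, r4, r5, derive q21, q29, q11, q14.
Round 2 — r7, r9, derive q34, q15.
Round 3 — r10, derive q22.
Round 4 — r8, derive q7.
Closure: {q1, q10, q11, q14, q15, q21, q22, q27, q29, q30, q34, q37, q5, q6, q7} — 15 facts.

15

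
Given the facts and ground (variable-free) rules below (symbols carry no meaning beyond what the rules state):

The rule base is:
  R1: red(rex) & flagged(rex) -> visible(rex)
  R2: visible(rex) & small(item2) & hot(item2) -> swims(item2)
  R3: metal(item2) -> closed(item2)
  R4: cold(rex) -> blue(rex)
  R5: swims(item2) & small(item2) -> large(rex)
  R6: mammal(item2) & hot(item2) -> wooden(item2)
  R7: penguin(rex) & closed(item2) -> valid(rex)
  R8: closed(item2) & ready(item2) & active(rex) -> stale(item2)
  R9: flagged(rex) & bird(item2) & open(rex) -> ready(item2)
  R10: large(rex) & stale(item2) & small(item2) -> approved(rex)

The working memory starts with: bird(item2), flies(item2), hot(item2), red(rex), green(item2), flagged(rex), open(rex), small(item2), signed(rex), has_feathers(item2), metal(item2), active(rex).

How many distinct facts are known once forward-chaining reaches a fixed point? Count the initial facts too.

Round 1: R1 [red(rex) & flagged(rex) -> visible(rex)]; R3 [metal(item2) -> closed(item2)]; R9 [flagged(rex) & bird(item2) & open(rex) -> ready(item2)]. Adds visible(rex), closed(item2), ready(item2).
Round 2: R2 [visible(rex) & small(item2) & hot(item2) -> swims(item2)]; R8 [closed(item2) & ready(item2) & active(rex) -> stale(item2)]. Adds swims(item2), stale(item2).
Round 3: R5 [swims(item2) & small(item2) -> large(rex)]. Adds large(rex).
Round 4: R10 [large(rex) & stale(item2) & small(item2) -> approved(rex)]. Adds approved(rex).
Closure: {active(rex), approved(rex), bird(item2), closed(item2), flagged(rex), flies(item2), green(item2), has_feathers(item2), hot(item2), large(rex), metal(item2), open(rex), ready(item2), red(rex), signed(rex), small(item2), stale(item2), swims(item2), visible(rex)} — 19 facts.

19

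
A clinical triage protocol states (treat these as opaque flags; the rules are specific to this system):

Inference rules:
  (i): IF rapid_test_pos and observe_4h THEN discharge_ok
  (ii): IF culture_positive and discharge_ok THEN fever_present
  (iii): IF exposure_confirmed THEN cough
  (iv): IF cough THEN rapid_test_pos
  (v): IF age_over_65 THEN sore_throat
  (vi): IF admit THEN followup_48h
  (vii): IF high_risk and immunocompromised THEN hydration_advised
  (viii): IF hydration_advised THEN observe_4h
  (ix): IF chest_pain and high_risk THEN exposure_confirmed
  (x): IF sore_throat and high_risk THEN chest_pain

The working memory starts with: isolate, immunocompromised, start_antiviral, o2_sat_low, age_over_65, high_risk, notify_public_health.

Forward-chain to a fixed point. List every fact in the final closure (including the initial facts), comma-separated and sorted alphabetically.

Round 1 — (v), (vii), derive sore_throat, hydration_advised.
Round 2 — (viii), (x), derive observe_4h, chest_pain.
Round 3 — (ix), derive exposure_confirmed.
Round 4 — (iii), derive cough.
Round 5 — (iv), derive rapid_test_pos.
Round 6 — (i), derive discharge_ok.

age_over_65, chest_pain, cough, discharge_ok, exposure_confirmed, high_risk, hydration_advised, immunocompromised, isolate, notify_public_health, o2_sat_low, observe_4h, rapid_test_pos, sore_throat, start_antiviral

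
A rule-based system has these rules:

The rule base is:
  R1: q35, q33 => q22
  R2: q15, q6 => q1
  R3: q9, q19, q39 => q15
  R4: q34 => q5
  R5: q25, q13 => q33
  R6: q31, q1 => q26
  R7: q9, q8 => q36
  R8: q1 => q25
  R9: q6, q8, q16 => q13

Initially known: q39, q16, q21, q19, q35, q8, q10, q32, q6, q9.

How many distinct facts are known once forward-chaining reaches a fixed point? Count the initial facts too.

Round 1: R3 [q9, q19, q39 => q15]; R7 [q9, q8 => q36]; R9 [q6, q8, q16 => q13]. Adds q15, q36, q13.
Round 2: R2 [q15, q6 => q1]. Adds q1.
Round 3: R8 [q1 => q25]. Adds q25.
Round 4: R5 [q25, q13 => q33]. Adds q33.
Round 5: R1 [q35, q33 => q22]. Adds q22.
Closure: {q1, q10, q13, q15, q16, q19, q21, q22, q25, q32, q33, q35, q36, q39, q6, q8, q9} — 17 facts.

17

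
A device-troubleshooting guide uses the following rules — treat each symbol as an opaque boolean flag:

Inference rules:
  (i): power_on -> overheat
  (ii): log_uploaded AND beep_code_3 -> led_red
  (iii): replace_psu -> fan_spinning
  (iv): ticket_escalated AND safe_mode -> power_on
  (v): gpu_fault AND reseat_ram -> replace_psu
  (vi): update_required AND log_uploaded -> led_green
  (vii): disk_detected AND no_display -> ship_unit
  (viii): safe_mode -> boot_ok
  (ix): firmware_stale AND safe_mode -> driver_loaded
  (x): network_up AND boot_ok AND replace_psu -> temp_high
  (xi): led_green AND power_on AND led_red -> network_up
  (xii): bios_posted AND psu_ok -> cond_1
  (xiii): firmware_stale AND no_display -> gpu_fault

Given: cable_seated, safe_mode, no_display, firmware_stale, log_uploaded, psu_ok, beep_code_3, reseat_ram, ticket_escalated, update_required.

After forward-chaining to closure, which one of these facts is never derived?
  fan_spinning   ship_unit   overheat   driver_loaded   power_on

Round 1 fires (ii), (iv), (vi), (viii), (ix), (xiii), giving led_red, power_on, led_green, boot_ok, driver_loaded, gpu_fault.
Round 2 fires (i), (v), (xi), giving overheat, replace_psu, network_up.
Round 3 fires (iii), (x), giving fan_spinning, temp_high.
Derived: power_on (round 1), driver_loaded (round 1), fan_spinning (round 3), overheat (round 2). ship_unit never appears in any round.

ship_unit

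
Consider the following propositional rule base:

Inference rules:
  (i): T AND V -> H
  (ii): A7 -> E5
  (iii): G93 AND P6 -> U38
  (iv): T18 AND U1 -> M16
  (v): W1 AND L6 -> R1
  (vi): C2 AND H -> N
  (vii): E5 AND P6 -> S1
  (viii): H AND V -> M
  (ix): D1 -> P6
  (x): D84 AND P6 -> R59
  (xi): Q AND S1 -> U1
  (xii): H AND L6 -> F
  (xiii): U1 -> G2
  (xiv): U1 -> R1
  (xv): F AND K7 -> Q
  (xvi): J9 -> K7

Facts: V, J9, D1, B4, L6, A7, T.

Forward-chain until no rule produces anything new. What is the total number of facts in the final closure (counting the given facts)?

18

Round 1 fires (i), (ii), (ix), (xvi), giving H, E5, P6, K7.
Round 2 fires (vii), (viii), (xii), giving S1, M, F.
Round 3 fires (xv), giving Q.
Round 4 fires (xi), giving U1.
Round 5 fires (xiii), (xiv), giving G2, R1.
Closure: {A7, B4, D1, E5, F, G2, H, J9, K7, L6, M, P6, Q, R1, S1, T, U1, V} — 18 facts.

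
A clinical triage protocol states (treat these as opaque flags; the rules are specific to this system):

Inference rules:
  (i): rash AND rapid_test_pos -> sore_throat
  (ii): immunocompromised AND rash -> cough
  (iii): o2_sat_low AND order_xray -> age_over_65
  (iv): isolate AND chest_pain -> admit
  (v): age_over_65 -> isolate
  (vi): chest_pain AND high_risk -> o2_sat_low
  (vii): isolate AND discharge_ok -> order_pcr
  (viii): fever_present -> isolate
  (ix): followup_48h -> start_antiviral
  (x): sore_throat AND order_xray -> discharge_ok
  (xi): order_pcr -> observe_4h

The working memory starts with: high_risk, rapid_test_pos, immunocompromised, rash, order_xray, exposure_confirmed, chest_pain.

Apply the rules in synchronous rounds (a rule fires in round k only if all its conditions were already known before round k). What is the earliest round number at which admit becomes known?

[1] (i) [rash AND rapid_test_pos -> sore_throat]; (ii) [immunocompromised AND rash -> cough]; (vi) [chest_pain AND high_risk -> o2_sat_low]. ⇒ new: sore_throat, cough, o2_sat_low.
[2] (iii) [o2_sat_low AND order_xray -> age_over_65]; (x) [sore_throat AND order_xray -> discharge_ok]. ⇒ new: age_over_65, discharge_ok.
[3] (v) [age_over_65 -> isolate]. ⇒ new: isolate.
[4] (iv) [isolate AND chest_pain -> admit]; (vii) [isolate AND discharge_ok -> order_pcr]. ⇒ new: admit, order_pcr.
admit first appears in round 4.

4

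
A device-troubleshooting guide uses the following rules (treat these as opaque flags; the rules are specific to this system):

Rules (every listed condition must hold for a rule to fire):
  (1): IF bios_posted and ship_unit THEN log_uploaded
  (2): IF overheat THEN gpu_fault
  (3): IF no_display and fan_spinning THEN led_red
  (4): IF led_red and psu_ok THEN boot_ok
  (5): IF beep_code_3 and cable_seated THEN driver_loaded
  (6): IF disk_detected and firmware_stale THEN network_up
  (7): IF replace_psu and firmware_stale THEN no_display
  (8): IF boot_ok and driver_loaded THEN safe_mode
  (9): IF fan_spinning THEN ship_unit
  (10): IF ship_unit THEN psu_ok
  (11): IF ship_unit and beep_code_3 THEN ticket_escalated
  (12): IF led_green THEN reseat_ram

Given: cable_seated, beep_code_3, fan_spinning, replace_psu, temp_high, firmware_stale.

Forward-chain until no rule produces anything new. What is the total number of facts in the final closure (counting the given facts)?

Round 1 — (5), (7), (9), derive driver_loaded, no_display, ship_unit.
Round 2 — (3), (10), (11), derive led_red, psu_ok, ticket_escalated.
Round 3 — (4), derive boot_ok.
Round 4 — (8), derive safe_mode.
Closure: {beep_code_3, boot_ok, cable_seated, driver_loaded, fan_spinning, firmware_stale, led_red, no_display, psu_ok, replace_psu, safe_mode, ship_unit, temp_high, ticket_escalated} — 14 facts.

14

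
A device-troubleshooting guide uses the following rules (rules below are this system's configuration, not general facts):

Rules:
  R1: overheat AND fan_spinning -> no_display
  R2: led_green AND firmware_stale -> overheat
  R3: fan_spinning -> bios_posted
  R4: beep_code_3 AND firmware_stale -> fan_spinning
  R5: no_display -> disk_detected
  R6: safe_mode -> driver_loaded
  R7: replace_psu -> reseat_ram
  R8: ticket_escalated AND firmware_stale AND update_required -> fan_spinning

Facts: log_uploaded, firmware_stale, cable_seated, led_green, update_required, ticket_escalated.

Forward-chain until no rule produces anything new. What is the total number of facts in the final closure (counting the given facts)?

11

Round 1 fires R2, R8, giving overheat, fan_spinning.
Round 2 fires R1, R3, giving no_display, bios_posted.
Round 3 fires R5, giving disk_detected.
Closure: {bios_posted, cable_seated, disk_detected, fan_spinning, firmware_stale, led_green, log_uploaded, no_display, overheat, ticket_escalated, update_required} — 11 facts.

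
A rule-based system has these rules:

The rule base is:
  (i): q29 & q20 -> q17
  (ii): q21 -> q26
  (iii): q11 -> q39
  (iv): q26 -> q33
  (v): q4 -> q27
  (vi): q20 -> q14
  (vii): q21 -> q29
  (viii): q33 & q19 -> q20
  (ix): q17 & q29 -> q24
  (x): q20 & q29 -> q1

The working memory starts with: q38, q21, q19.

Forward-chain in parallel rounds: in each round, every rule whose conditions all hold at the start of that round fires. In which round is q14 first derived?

[1] (ii) [q21 -> q26]; (vii) [q21 -> q29]. ⇒ new: q26, q29.
[2] (iv) [q26 -> q33]. ⇒ new: q33.
[3] (viii) [q33 & q19 -> q20]. ⇒ new: q20.
[4] (i) [q29 & q20 -> q17]; (vi) [q20 -> q14]; (x) [q20 & q29 -> q1]. ⇒ new: q17, q14, q1.
q14 first appears in round 4.

4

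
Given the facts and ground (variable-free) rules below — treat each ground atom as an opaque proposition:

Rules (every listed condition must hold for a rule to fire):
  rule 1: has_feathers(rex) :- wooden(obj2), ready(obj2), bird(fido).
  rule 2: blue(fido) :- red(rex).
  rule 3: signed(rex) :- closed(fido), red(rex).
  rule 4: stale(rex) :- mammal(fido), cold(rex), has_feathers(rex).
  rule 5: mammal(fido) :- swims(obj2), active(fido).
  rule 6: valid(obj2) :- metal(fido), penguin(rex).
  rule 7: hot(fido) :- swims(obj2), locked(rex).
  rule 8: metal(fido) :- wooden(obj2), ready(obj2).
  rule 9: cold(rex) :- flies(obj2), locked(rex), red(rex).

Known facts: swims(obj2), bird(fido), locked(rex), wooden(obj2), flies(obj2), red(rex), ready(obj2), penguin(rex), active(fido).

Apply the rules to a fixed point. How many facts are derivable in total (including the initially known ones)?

Round 1 — rule 1, rule 2, rule 5, rule 7, rule 8, rule 9, derive has_feathers(rex), blue(fido), mammal(fido), hot(fido), metal(fido), cold(rex).
Round 2 — rule 4, rule 6, derive stale(rex), valid(obj2).
Closure: {active(fido), bird(fido), blue(fido), cold(rex), flies(obj2), has_feathers(rex), hot(fido), locked(rex), mammal(fido), metal(fido), penguin(rex), ready(obj2), red(rex), stale(rex), swims(obj2), valid(obj2), wooden(obj2)} — 17 facts.

17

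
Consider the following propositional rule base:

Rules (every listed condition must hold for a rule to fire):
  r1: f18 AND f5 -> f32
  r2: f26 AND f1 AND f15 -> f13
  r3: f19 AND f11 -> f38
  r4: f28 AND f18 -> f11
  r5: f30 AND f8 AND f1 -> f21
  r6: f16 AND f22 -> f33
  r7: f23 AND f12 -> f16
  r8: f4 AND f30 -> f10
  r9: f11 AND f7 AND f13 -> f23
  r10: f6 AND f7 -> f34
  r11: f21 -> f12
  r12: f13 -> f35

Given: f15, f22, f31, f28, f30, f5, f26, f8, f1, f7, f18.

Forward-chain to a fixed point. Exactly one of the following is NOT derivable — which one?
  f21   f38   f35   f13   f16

f38

Round 1: r1 [f18 AND f5 -> f32]; r2 [f26 AND f1 AND f15 -> f13]; r4 [f28 AND f18 -> f11]; r5 [f30 AND f8 AND f1 -> f21]. Adds f32, f13, f11, f21.
Round 2: r9 [f11 AND f7 AND f13 -> f23]; r11 [f21 -> f12]; r12 [f13 -> f35]. Adds f23, f12, f35.
Round 3: r7 [f23 AND f12 -> f16]. Adds f16.
Round 4: r6 [f16 AND f22 -> f33]. Adds f33.
Derived: f13 (round 1), f35 (round 2), f16 (round 3), f21 (round 1). f38 never appears in any round.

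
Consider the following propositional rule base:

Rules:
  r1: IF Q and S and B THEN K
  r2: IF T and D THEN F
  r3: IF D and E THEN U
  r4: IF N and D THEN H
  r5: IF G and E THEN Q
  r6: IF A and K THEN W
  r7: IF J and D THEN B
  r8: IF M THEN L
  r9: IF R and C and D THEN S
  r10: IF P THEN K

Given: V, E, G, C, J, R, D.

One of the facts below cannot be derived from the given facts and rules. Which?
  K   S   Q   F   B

Round 1: r3 [IF D and E THEN U]; r5 [IF G and E THEN Q]; r7 [IF J and D THEN B]; r9 [IF R and C and D THEN S]. New: U, Q, B, S.
Round 2: r1 [IF Q and S and B THEN K]. New: K.
Derived: Q (round 1), B (round 1), K (round 2), S (round 1). F never appears in any round.

F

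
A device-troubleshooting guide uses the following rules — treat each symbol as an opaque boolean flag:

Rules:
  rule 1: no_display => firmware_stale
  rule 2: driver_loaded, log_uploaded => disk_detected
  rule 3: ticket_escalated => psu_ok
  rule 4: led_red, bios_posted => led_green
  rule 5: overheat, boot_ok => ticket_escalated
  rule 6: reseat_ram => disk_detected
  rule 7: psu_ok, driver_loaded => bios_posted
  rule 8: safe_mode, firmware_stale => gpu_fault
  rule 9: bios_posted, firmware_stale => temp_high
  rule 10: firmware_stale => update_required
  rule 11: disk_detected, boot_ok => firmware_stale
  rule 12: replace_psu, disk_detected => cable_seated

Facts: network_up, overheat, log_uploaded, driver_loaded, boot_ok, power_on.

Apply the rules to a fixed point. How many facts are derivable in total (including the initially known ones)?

13

Round 1: rule 2 [driver_loaded, log_uploaded => disk_detected]; rule 5 [overheat, boot_ok => ticket_escalated]. New: disk_detected, ticket_escalated.
Round 2: rule 3 [ticket_escalated => psu_ok]; rule 11 [disk_detected, boot_ok => firmware_stale]. New: psu_ok, firmware_stale.
Round 3: rule 7 [psu_ok, driver_loaded => bios_posted]; rule 10 [firmware_stale => update_required]. New: bios_posted, update_required.
Round 4: rule 9 [bios_posted, firmware_stale => temp_high]. New: temp_high.
Closure: {bios_posted, boot_ok, disk_detected, driver_loaded, firmware_stale, log_uploaded, network_up, overheat, power_on, psu_ok, temp_high, ticket_escalated, update_required} — 13 facts.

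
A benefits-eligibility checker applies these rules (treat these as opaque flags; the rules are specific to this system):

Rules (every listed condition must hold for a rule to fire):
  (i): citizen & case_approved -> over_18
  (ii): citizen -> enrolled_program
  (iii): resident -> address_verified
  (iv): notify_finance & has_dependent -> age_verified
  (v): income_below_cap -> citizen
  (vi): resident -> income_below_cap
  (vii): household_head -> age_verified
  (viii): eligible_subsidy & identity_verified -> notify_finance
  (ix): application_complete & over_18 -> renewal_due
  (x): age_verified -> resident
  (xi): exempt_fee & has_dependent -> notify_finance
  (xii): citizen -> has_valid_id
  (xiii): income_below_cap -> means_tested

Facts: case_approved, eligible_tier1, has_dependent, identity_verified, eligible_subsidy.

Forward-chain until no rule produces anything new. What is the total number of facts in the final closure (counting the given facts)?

15

Round 1: (viii) [eligible_subsidy & identity_verified -> notify_finance]. New: notify_finance.
Round 2: (iv) [notify_finance & has_dependent -> age_verified]. New: age_verified.
Round 3: (x) [age_verified -> resident]. New: resident.
Round 4: (iii) [resident -> address_verified]; (vi) [resident -> income_below_cap]. New: address_verified, income_below_cap.
Round 5: (v) [income_below_cap -> citizen]; (xiii) [income_below_cap -> means_tested]. New: citizen, means_tested.
Round 6: (i) [citizen & case_approved -> over_18]; (ii) [citizen -> enrolled_program]; (xii) [citizen -> has_valid_id]. New: over_18, enrolled_program, has_valid_id.
Closure: {address_verified, age_verified, case_approved, citizen, eligible_subsidy, eligible_tier1, enrolled_program, has_dependent, has_valid_id, identity_verified, income_below_cap, means_tested, notify_finance, over_18, resident} — 15 facts.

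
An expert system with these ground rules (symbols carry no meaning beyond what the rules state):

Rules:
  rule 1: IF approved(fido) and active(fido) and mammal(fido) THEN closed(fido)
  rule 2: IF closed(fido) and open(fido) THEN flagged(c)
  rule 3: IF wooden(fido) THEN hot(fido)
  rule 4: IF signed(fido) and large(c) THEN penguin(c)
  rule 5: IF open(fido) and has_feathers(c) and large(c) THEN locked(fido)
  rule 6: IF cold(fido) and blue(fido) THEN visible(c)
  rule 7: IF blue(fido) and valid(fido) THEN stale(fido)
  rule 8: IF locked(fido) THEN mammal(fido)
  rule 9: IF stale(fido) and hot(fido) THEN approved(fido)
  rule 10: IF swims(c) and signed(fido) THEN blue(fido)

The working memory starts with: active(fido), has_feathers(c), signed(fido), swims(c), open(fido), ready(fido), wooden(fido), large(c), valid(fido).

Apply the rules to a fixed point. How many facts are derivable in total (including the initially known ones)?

18

Round 1 fires rule 3, rule 4, rule 5, rule 10, giving hot(fido), penguin(c), locked(fido), blue(fido).
Round 2 fires rule 7, rule 8, giving stale(fido), mammal(fido).
Round 3 fires rule 9, giving approved(fido).
Round 4 fires rule 1, giving closed(fido).
Round 5 fires rule 2, giving flagged(c).
Closure: {active(fido), approved(fido), blue(fido), closed(fido), flagged(c), has_feathers(c), hot(fido), large(c), locked(fido), mammal(fido), open(fido), penguin(c), ready(fido), signed(fido), stale(fido), swims(c), valid(fido), wooden(fido)} — 18 facts.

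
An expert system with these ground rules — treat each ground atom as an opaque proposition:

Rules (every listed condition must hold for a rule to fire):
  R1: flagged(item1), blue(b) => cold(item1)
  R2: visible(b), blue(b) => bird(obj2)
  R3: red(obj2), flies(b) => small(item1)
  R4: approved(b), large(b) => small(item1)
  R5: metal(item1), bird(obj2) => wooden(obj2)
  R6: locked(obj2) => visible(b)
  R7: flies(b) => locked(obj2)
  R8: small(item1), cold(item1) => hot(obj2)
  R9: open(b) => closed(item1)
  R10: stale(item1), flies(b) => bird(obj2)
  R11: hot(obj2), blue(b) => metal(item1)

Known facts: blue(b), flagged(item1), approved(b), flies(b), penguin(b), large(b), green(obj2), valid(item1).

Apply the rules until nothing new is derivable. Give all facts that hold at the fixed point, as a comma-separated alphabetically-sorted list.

Round 1 fires R1, R4, R7, giving cold(item1), small(item1), locked(obj2).
Round 2 fires R6, R8, giving visible(b), hot(obj2).
Round 3 fires R2, R11, giving bird(obj2), metal(item1).
Round 4 fires R5, giving wooden(obj2).

approved(b), bird(obj2), blue(b), cold(item1), flagged(item1), flies(b), green(obj2), hot(obj2), large(b), locked(obj2), metal(item1), penguin(b), small(item1), valid(item1), visible(b), wooden(obj2)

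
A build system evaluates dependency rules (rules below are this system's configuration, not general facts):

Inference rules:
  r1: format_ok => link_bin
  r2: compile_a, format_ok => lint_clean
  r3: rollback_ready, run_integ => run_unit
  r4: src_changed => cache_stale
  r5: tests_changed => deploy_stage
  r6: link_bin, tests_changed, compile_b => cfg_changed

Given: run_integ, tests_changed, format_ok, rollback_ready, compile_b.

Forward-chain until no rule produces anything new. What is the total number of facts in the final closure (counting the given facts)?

9

Round 1 — r1, r3, r5, derive link_bin, run_unit, deploy_stage.
Round 2 — r6, derive cfg_changed.
Closure: {cfg_changed, compile_b, deploy_stage, format_ok, link_bin, rollback_ready, run_integ, run_unit, tests_changed} — 9 facts.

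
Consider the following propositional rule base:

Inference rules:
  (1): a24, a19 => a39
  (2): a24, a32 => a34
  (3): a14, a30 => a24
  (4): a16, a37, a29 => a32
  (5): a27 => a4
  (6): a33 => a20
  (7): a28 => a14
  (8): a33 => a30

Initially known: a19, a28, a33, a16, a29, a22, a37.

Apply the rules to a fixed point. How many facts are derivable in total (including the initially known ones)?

14

Round 1 — (4), (6), (7), (8), derive a32, a20, a14, a30.
Round 2 — (3), derive a24.
Round 3 — (1), (2), derive a39, a34.
Closure: {a14, a16, a19, a20, a22, a24, a28, a29, a30, a32, a33, a34, a37, a39} — 14 facts.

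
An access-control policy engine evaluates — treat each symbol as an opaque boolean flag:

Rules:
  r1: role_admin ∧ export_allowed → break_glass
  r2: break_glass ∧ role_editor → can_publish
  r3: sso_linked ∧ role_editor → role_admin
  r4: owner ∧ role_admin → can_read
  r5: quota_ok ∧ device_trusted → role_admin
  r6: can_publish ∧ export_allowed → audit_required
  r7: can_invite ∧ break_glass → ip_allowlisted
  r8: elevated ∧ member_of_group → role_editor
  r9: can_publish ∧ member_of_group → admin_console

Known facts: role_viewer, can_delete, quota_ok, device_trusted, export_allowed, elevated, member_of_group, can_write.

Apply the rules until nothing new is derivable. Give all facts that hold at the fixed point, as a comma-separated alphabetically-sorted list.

[1] r5 [quota_ok ∧ device_trusted → role_admin]; r8 [elevated ∧ member_of_group → role_editor]. ⇒ new: role_admin, role_editor.
[2] r1 [role_admin ∧ export_allowed → break_glass]. ⇒ new: break_glass.
[3] r2 [break_glass ∧ role_editor → can_publish]. ⇒ new: can_publish.
[4] r6 [can_publish ∧ export_allowed → audit_required]; r9 [can_publish ∧ member_of_group → admin_console]. ⇒ new: audit_required, admin_console.

admin_console, audit_required, break_glass, can_delete, can_publish, can_write, device_trusted, elevated, export_allowed, member_of_group, quota_ok, role_admin, role_editor, role_viewer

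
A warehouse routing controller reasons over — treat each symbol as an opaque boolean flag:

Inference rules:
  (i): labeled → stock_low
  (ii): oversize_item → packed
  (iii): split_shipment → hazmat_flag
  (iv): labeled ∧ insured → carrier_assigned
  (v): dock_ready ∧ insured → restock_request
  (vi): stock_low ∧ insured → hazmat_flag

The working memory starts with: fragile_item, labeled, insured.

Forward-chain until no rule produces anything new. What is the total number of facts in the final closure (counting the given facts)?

[1] (i) [labeled → stock_low]; (iv) [labeled ∧ insured → carrier_assigned]. ⇒ new: stock_low, carrier_assigned.
[2] (vi) [stock_low ∧ insured → hazmat_flag]. ⇒ new: hazmat_flag.
Closure: {carrier_assigned, fragile_item, hazmat_flag, insured, labeled, stock_low} — 6 facts.

6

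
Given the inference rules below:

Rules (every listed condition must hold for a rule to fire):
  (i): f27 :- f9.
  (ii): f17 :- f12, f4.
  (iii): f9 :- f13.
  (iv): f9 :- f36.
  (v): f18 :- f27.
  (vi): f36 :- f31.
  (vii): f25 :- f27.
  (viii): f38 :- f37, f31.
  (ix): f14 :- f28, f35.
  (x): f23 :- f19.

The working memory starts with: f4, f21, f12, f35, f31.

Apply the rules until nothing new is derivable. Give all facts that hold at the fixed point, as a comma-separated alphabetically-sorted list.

f12, f17, f18, f21, f25, f27, f31, f35, f36, f4, f9

Round 1 fires (ii), (vi), giving f17, f36.
Round 2 fires (iv), giving f9.
Round 3 fires (i), giving f27.
Round 4 fires (v), (vii), giving f18, f25.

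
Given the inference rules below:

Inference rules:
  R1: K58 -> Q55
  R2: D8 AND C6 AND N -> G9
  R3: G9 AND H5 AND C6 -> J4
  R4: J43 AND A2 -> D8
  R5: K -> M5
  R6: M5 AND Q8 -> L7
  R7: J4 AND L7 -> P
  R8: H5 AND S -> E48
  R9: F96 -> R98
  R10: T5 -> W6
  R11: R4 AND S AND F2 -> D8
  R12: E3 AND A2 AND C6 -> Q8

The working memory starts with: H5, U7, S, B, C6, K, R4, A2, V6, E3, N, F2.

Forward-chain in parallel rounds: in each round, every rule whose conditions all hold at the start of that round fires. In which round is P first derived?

4

Round 1: R5 [K -> M5]; R8 [H5 AND S -> E48]; R11 [R4 AND S AND F2 -> D8]; R12 [E3 AND A2 AND C6 -> Q8]. New: M5, E48, D8, Q8.
Round 2: R2 [D8 AND C6 AND N -> G9]; R6 [M5 AND Q8 -> L7]. New: G9, L7.
Round 3: R3 [G9 AND H5 AND C6 -> J4]. New: J4.
Round 4: R7 [J4 AND L7 -> P]. New: P.
P first appears in round 4.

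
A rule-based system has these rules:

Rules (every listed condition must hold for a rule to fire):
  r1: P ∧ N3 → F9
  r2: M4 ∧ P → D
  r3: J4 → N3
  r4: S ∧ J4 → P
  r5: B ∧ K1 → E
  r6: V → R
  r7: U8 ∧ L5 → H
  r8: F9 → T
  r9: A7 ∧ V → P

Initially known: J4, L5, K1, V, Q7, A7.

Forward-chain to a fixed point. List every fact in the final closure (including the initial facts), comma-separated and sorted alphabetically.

A7, F9, J4, K1, L5, N3, P, Q7, R, T, V

Round 1: r3 [J4 → N3]; r6 [V → R]; r9 [A7 ∧ V → P]. New: N3, R, P.
Round 2: r1 [P ∧ N3 → F9]. New: F9.
Round 3: r8 [F9 → T]. New: T.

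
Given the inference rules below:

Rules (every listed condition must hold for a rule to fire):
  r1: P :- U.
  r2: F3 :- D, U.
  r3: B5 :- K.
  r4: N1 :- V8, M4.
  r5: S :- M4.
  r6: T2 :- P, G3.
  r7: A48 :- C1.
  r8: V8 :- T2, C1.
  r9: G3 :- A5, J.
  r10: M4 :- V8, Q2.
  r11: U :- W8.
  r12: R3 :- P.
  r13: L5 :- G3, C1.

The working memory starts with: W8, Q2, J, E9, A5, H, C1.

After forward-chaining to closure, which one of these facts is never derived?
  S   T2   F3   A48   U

F3

[1] r7 [A48 :- C1.]; r9 [G3 :- A5, J.]; r11 [U :- W8.]. ⇒ new: A48, G3, U.
[2] r1 [P :- U.]; r13 [L5 :- G3, C1.]. ⇒ new: P, L5.
[3] r6 [T2 :- P, G3.]; r12 [R3 :- P.]. ⇒ new: T2, R3.
[4] r8 [V8 :- T2, C1.]. ⇒ new: V8.
[5] r10 [M4 :- V8, Q2.]. ⇒ new: M4.
[6] r4 [N1 :- V8, M4.]; r5 [S :- M4.]. ⇒ new: N1, S.
Derived: U (round 1), A48 (round 1), T2 (round 3), S (round 6). F3 never appears in any round.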